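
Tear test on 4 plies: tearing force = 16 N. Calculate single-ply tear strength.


Formula: Per-ply strength = Total force / Number of plies
Per-ply = 16 N / 4
Per-ply = 4 N

4 N


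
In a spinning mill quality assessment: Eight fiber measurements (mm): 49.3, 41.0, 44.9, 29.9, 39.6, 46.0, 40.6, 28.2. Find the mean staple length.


Formula: Mean = sum of lengths / count
Sum = 49.3 + 41.0 + 44.9 + 29.9 + 39.6 + 46.0 + 40.6 + 28.2
Sum = 319.5 mm
Mean = 319.5 / 8 = 39.94 mm

39.94 mm


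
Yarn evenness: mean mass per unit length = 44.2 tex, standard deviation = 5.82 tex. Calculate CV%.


Formula: CV% = (standard deviation / mean) * 100
Step 1: Ratio = 5.82 / 44.2 = 0.131674
Step 2: CV% = 0.131674 * 100 = 13.1674% ≈ 13.2%

13.2%


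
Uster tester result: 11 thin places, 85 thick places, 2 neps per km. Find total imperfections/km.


Formula: Total = thin places + thick places + neps
Total = 11 + 85 + 2
Total = 98 imperfections/km

98 imperfections/km


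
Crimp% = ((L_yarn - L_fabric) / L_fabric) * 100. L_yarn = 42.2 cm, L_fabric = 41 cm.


Formula: Crimp% = ((L_yarn - L_fabric) / L_fabric) * 100
Step 1: Extension = 42.2 - 41 = 1.2 cm
Step 2: Crimp% = (1.2 / 41) * 100
Step 3: Crimp% = 0.029268 * 100 = 2.9268% ≈ 2.9%

2.9%


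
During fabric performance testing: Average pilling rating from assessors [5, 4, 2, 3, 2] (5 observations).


Formula: Mean = sum / count
Sum = 5 + 4 + 2 + 3 + 2 = 16
Mean = 16 / 5 = 3.2

3.2


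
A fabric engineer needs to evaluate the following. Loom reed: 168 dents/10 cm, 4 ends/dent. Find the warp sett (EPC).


Formula: EPC = (dents per 10 cm * ends per dent) / 10
Step 1: Total ends per 10 cm = 168 * 4 = 672
Step 2: EPC = 672 / 10 = 67.2 ends/cm

67.2 ends/cm


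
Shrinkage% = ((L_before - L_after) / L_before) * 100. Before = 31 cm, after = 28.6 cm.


Formula: Shrinkage% = ((L_before - L_after) / L_before) * 100
Step 1: Shrinkage = 31 - 28.6 = 2.4 cm
Step 2: Shrinkage% = (2.4 / 31) * 100
Step 3: Shrinkage% = 0.077419 * 100 = 7.7419% ≈ 7.7%

7.7%


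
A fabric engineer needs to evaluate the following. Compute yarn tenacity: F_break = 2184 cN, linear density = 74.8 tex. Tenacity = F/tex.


Formula: Tenacity = Breaking force / Linear density
Tenacity = 2184 cN / 74.8 tex
Tenacity = 29.20 cN/tex

29.20 cN/tex


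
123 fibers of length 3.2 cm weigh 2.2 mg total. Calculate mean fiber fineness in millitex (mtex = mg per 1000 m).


Formula: fineness (mtex) = mass (mg) / total length (km) = (mass_mg / total_length_m) * 1000
Step 1: Convert fiber length: 3.2 cm = 0.032 m
Step 2: Total fiber length = 123 * 0.032 = 3.936 m
Step 3: Linear density = 2.2 mg / 3.936 m = 0.5589 mg/m
Step 4: fineness = 0.5589 * 1000 = 558.9 mtex

558.9 mtex


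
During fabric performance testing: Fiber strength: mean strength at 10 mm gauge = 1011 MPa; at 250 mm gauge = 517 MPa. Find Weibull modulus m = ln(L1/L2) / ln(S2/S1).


Formula: m = ln(L1/L2) / ln(S2/S1)
Step 1: ln(L1/L2) = ln(10/250) = -3.21888
Step 2: S2/S1 = 517/1011 = 0.51137
Step 3: ln(S2/S1) = ln(0.51137) = -0.67066
Step 4: m = -3.21888 / -0.67066 = 4.80

4.80 (Weibull m)


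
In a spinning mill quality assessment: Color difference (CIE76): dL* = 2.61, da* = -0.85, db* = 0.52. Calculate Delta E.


Formula: Delta E = sqrt(dL*^2 + da*^2 + db*^2)
Step 1: dL*^2 = 2.61^2 = 6.8121
Step 2: da*^2 = (-0.85)^2 = 0.7225
Step 3: db*^2 = 0.52^2 = 0.2704
Step 4: Sum = 6.8121 + 0.7225 + 0.2704 = 7.805
Step 5: Delta E = sqrt(7.805) = 2.79

2.79 Delta E


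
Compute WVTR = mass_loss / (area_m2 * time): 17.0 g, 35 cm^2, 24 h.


Formula: WVTR = mass_loss / (area * time)
Step 1: Convert area: 35 cm^2 = 0.0035 m^2
Step 2: WVTR = 17.0 g / (0.0035 m^2 * 24 h)
Step 3: WVTR = 17.0 / 0.084 = 202.4 g/m^2/h

202.4 g/m^2/h


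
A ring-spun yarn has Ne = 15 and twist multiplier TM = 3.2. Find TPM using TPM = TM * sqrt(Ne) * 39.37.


Formula: TPM = TM * sqrt(Ne) * 39.37
Step 1: sqrt(Ne) = sqrt(15) = 3.873
Step 2: TM * sqrt(Ne) = 3.2 * 3.873 = 12.3936
Step 3: TPM = 12.3936 * 39.37 = 488 twists/m

488 twists/m


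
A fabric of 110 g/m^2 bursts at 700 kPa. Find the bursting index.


Formula: Bursting Index = Bursting Strength / Fabric GSM
BI = 700 kPa / 110 g/m^2
BI = 6.364 kPa/(g/m^2)

6.364 kPa/(g/m^2)


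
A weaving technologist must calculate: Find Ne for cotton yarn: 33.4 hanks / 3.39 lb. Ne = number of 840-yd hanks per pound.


Formula: Ne = hanks / mass_lb
Substituting: Ne = 33.4 / 3.39
Ne = 9.9

9.9 Ne


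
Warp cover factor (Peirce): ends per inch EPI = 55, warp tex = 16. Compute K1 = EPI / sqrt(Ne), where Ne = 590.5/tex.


Formula: K1 = EPI / sqrt(Ne), with Ne = 590.5 / tex_warp
Step 1: Ne = 590.5 / 16 = 36.906
Step 2: sqrt(Ne) = sqrt(36.906) = 6.075
Step 3: K1 = 55 / 6.075 = 9.1

9.1


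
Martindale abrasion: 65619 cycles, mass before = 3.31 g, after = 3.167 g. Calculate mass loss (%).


Formula: Mass loss% = ((m_before - m_after) / m_before) * 100
Step 1: Mass loss = 3.31 - 3.167 = 0.143 g
Step 2: Ratio = 0.143 / 3.31 = 0.0432024
Step 3: Mass loss% = 0.0432024 * 100 = 4.32024% ≈ 4.32%

4.32%


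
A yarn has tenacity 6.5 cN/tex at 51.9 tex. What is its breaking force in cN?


Formula: Breaking force = Tenacity * Linear density
F = 6.5 cN/tex * 51.9 tex
F = 337.35 cN

337.35 cN


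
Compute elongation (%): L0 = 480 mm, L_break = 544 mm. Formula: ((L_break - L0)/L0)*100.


Formula: Elongation (%) = ((L_break - L0) / L0) * 100
Step 1: Extension = 544 - 480 = 64 mm
Step 2: Elongation = (64 / 480) * 100
Step 3: Elongation = 0.133333 * 100 = 13.3333% ≈ 13.3%

13.3%


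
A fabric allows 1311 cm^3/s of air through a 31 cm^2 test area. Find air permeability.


Formula: Air Permeability = Airflow / Test Area
AP = 1311 cm^3/s / 31 cm^2
AP = 42.3 cm^3/s/cm^2

42.3 cm^3/s/cm^2


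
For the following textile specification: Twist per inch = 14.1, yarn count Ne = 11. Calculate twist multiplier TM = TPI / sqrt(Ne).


Formula: TM = TPI / sqrt(Ne)
Step 1: sqrt(Ne) = sqrt(11) = 3.3166
Step 2: TM = 14.1 / 3.3166 = 4.25

4.25 TM


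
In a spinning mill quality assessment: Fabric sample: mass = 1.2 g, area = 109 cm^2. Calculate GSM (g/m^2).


Formula: GSM = mass_g / area_m2
Step 1: Convert area: 109 cm^2 = 109 / 10000 = 0.0109 m^2
Step 2: GSM = 1.2 g / 0.0109 m^2 = 110.1 g/m^2

110.1 g/m^2


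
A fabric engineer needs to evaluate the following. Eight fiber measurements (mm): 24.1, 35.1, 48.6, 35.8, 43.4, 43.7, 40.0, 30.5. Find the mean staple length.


Formula: Mean = sum of lengths / count
Sum = 24.1 + 35.1 + 48.6 + 35.8 + 43.4 + 43.7 + 40.0 + 30.5
Sum = 301.2 mm
Mean = 301.2 / 8 = 37.65 mm

37.65 mm


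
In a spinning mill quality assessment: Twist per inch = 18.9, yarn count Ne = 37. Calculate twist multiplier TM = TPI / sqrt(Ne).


Formula: TM = TPI / sqrt(Ne)
Step 1: sqrt(Ne) = sqrt(37) = 6.0828
Step 2: TM = 18.9 / 6.0828 = 3.11

3.11 TM


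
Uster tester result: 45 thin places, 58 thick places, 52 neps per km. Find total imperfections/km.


Formula: Total = thin places + thick places + neps
Total = 45 + 58 + 52
Total = 155 imperfections/km

155 imperfections/km


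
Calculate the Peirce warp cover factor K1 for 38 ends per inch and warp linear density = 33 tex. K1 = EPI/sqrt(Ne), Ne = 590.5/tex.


Formula: K1 = EPI / sqrt(Ne), with Ne = 590.5 / tex_warp
Step 1: Ne = 590.5 / 33 = 17.894
Step 2: sqrt(Ne) = sqrt(17.894) = 4.2301
Step 3: K1 = 38 / 4.2301 = 9.0

9.0


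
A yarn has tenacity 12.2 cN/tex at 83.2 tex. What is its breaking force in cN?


Formula: Breaking force = Tenacity * Linear density
F = 12.2 cN/tex * 83.2 tex
F = 1015.04 cN

1015.04 cN


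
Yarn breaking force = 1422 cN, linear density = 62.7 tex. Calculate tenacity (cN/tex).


Formula: Tenacity = Breaking force / Linear density
Tenacity = 1422 cN / 62.7 tex
Tenacity = 22.68 cN/tex

22.68 cN/tex


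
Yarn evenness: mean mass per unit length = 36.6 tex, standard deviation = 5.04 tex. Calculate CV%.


Formula: CV% = (standard deviation / mean) * 100
Step 1: Ratio = 5.04 / 36.6 = 0.137705
Step 2: CV% = 0.137705 * 100 = 13.7705% ≈ 13.8%

13.8%


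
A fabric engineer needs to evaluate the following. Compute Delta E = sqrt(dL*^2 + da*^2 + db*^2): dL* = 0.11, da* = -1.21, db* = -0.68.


Formula: Delta E = sqrt(dL*^2 + da*^2 + db*^2)
Step 1: dL*^2 = 0.11^2 = 0.0121
Step 2: da*^2 = (-1.21)^2 = 1.4641
Step 3: db*^2 = (-0.68)^2 = 0.4624
Step 4: Sum = 0.0121 + 1.4641 + 0.4624 = 1.9386
Step 5: Delta E = sqrt(1.9386) = 1.39

1.39 Delta E


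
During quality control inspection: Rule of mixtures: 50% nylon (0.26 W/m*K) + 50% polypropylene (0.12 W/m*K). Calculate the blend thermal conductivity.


Formula: Blend property = (fraction_A * property_A) + (fraction_B * property_B)
Step 1: Contribution A = 50/100 * 0.26 W/m*K = 0.13 W/m*K
Step 2: Contribution B = 50/100 * 0.12 W/m*K = 0.06 W/m*K
Step 3: Blend thermal conductivity = 0.13 + 0.06 = 0.19 W/m*K

0.19 W/m*K


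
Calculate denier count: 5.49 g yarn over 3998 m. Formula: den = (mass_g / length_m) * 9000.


Formula: den = (mass_g / length_m) * 9000
Substituting: den = (5.49 / 3998) * 9000
Intermediate: 5.49 / 3998 = 0.00137319 g/m
den = 0.00137319 * 9000 = 12.4 denier

12.4 denier


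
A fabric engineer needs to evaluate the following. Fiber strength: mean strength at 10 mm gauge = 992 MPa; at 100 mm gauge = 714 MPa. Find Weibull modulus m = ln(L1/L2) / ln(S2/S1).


Formula: m = ln(L1/L2) / ln(S2/S1)
Step 1: ln(L1/L2) = ln(10/100) = -2.30259
Step 2: S2/S1 = 714/992 = 0.71976
Step 3: ln(S2/S1) = ln(0.71976) = -0.32884
Step 4: m = -2.30259 / -0.32884 = 7.00

7.00 (Weibull m)


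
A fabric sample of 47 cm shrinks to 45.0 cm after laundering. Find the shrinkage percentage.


Formula: Shrinkage% = ((L_before - L_after) / L_before) * 100
Step 1: Shrinkage = 47 - 45.0 = 2.0 cm
Step 2: Shrinkage% = (2.0 / 47) * 100
Step 3: Shrinkage% = 0.042553 * 100 = 4.2553% ≈ 4.3%

4.3%


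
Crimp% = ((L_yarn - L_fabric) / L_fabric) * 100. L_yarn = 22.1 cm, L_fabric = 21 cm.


Formula: Crimp% = ((L_yarn - L_fabric) / L_fabric) * 100
Step 1: Extension = 22.1 - 21 = 1.1 cm
Step 2: Crimp% = (1.1 / 21) * 100
Step 3: Crimp% = 0.052381 * 100 = 5.2381% ≈ 5.2%

5.2%


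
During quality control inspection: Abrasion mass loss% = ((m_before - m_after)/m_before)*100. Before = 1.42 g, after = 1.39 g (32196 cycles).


Formula: Mass loss% = ((m_before - m_after) / m_before) * 100
Step 1: Mass loss = 1.42 - 1.39 = 0.03 g
Step 2: Ratio = 0.03 / 1.42 = 0.0211268
Step 3: Mass loss% = 0.0211268 * 100 = 2.11268% ≈ 2.11%

2.11%


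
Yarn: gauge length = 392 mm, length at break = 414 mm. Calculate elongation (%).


Formula: Elongation (%) = ((L_break - L0) / L0) * 100
Step 1: Extension = 414 - 392 = 22 mm
Step 2: Elongation = (22 / 392) * 100
Step 3: Elongation = 0.056122 * 100 = 5.6122% ≈ 5.6%

5.6%


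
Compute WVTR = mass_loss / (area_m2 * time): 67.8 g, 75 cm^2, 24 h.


Formula: WVTR = mass_loss / (area * time)
Step 1: Convert area: 75 cm^2 = 0.0075 m^2
Step 2: WVTR = 67.8 g / (0.0075 m^2 * 24 h)
Step 3: WVTR = 67.8 / 0.18 = 376.7 g/m^2/h

376.7 g/m^2/h


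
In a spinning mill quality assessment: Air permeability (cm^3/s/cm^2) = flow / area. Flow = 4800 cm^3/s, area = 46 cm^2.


Formula: Air Permeability = Airflow / Test Area
AP = 4800 cm^3/s / 46 cm^2
AP = 104.3 cm^3/s/cm^2

104.3 cm^3/s/cm^2


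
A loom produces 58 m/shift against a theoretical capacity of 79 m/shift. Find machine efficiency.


Formula: Efficiency% = (Actual output / Theoretical output) * 100
Efficiency% = (58 / 79) * 100
Efficiency% = 0.734177 * 100 = 73.4177% ≈ 73.4%

73.4%


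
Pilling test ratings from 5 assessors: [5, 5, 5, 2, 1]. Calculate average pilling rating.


Formula: Mean = sum / count
Sum = 5 + 5 + 5 + 2 + 1 = 18
Mean = 18 / 5 = 3.6

3.6


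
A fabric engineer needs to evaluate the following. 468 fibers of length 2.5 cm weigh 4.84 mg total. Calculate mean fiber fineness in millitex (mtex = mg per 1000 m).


Formula: fineness (mtex) = mass (mg) / total length (km) = (mass_mg / total_length_m) * 1000
Step 1: Convert fiber length: 2.5 cm = 0.025 m
Step 2: Total fiber length = 468 * 0.025 = 11.7 m
Step 3: Linear density = 4.84 mg / 11.7 m = 0.4137 mg/m
Step 4: fineness = 0.4137 * 1000 = 413.7 mtex

413.7 mtex


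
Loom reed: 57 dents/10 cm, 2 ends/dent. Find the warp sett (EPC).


Formula: EPC = (dents per 10 cm * ends per dent) / 10
Step 1: Total ends per 10 cm = 57 * 2 = 114
Step 2: EPC = 114 / 10 = 11.4 ends/cm

11.4 ends/cm


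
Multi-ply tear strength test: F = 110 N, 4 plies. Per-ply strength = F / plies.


Formula: Per-ply strength = Total force / Number of plies
Per-ply = 110 N / 4
Per-ply = 27.5 N

27.5 N


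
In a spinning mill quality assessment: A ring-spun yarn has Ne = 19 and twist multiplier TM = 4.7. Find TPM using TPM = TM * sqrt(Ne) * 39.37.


Formula: TPM = TM * sqrt(Ne) * 39.37
Step 1: sqrt(Ne) = sqrt(19) = 4.3589
Step 2: TM * sqrt(Ne) = 4.7 * 4.3589 = 20.4868
Step 3: TPM = 20.4868 * 39.37 = 807 twists/m

807 twists/m


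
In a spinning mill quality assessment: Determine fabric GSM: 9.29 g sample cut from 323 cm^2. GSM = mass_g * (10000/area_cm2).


Formula: GSM = mass_g / area_m2
Step 1: Convert area: 323 cm^2 = 323 / 10000 = 0.0323 m^2
Step 2: GSM = 9.29 g / 0.0323 m^2 = 287.6 g/m^2

287.6 g/m^2


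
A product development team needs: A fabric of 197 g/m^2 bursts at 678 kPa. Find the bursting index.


Formula: Bursting Index = Bursting Strength / Fabric GSM
BI = 678 kPa / 197 g/m^2
BI = 3.442 kPa/(g/m^2)

3.442 kPa/(g/m^2)


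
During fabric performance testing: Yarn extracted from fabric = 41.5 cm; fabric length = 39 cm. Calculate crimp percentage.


Formula: Crimp% = ((L_yarn - L_fabric) / L_fabric) * 100
Step 1: Extension = 41.5 - 39 = 2.5 cm
Step 2: Crimp% = (2.5 / 39) * 100
Step 3: Crimp% = 0.064103 * 100 = 6.4103% ≈ 6.4%

6.4%


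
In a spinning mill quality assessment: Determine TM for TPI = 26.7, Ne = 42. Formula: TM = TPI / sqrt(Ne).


Formula: TM = TPI / sqrt(Ne)
Step 1: sqrt(Ne) = sqrt(42) = 6.4807
Step 2: TM = 26.7 / 6.4807 = 4.12

4.12 TM


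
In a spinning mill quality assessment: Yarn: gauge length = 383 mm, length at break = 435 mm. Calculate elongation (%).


Formula: Elongation (%) = ((L_break - L0) / L0) * 100
Step 1: Extension = 435 - 383 = 52 mm
Step 2: Elongation = (52 / 383) * 100
Step 3: Elongation = 0.13577 * 100 = 13.577% ≈ 13.6%

13.6%


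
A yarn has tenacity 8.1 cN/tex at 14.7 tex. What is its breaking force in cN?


Formula: Breaking force = Tenacity * Linear density
F = 8.1 cN/tex * 14.7 tex
F = 119.07 cN

119.07 cN


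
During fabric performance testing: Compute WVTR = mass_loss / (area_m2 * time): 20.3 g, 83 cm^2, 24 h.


Formula: WVTR = mass_loss / (area * time)
Step 1: Convert area: 83 cm^2 = 0.0083 m^2
Step 2: WVTR = 20.3 g / (0.0083 m^2 * 24 h)
Step 3: WVTR = 20.3 / 0.1992 = 101.9 g/m^2/h

101.9 g/m^2/h


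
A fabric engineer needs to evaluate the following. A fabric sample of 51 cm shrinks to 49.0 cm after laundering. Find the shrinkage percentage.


Formula: Shrinkage% = ((L_before - L_after) / L_before) * 100
Step 1: Shrinkage = 51 - 49.0 = 2.0 cm
Step 2: Shrinkage% = (2.0 / 51) * 100
Step 3: Shrinkage% = 0.039216 * 100 = 3.9216% ≈ 3.9%

3.9%


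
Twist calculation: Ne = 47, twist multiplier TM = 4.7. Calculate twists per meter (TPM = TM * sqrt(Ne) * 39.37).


Formula: TPM = TM * sqrt(Ne) * 39.37
Step 1: sqrt(Ne) = sqrt(47) = 6.8557
Step 2: TM * sqrt(Ne) = 4.7 * 6.8557 = 32.2218
Step 3: TPM = 32.2218 * 39.37 = 1269 twists/m

1269 twists/m


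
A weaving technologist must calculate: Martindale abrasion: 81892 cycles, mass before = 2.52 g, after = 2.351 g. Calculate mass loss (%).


Formula: Mass loss% = ((m_before - m_after) / m_before) * 100
Step 1: Mass loss = 2.52 - 2.351 = 0.169 g
Step 2: Ratio = 0.169 / 2.52 = 0.0670635
Step 3: Mass loss% = 0.0670635 * 100 = 6.70635% ≈ 6.71%

6.71%


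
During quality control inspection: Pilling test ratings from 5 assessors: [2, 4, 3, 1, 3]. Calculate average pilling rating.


Formula: Mean = sum / count
Sum = 2 + 4 + 3 + 1 + 3 = 13
Mean = 13 / 5 = 2.6

2.6


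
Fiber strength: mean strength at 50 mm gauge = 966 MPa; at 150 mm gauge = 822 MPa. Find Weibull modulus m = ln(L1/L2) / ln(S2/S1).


Formula: m = ln(L1/L2) / ln(S2/S1)
Step 1: ln(L1/L2) = ln(50/150) = -1.09861
Step 2: S2/S1 = 822/966 = 0.85093
Step 3: ln(S2/S1) = ln(0.85093) = -0.16143
Step 4: m = -1.09861 / -0.16143 = 6.81

6.81 (Weibull m)


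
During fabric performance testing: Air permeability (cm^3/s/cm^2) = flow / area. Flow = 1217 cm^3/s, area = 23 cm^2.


Formula: Air Permeability = Airflow / Test Area
AP = 1217 cm^3/s / 23 cm^2
AP = 52.9 cm^3/s/cm^2

52.9 cm^3/s/cm^2


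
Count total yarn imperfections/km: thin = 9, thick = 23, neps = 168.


Formula: Total = thin places + thick places + neps
Total = 9 + 23 + 168
Total = 200 imperfections/km

200 imperfections/km


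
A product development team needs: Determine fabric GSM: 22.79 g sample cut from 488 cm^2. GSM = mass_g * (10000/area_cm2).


Formula: GSM = mass_g / area_m2
Step 1: Convert area: 488 cm^2 = 488 / 10000 = 0.0488 m^2
Step 2: GSM = 22.79 g / 0.0488 m^2 = 467.0 g/m^2

467.0 g/m^2


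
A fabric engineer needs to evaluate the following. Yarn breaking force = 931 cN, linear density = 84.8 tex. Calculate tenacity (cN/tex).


Formula: Tenacity = Breaking force / Linear density
Tenacity = 931 cN / 84.8 tex
Tenacity = 10.98 cN/tex

10.98 cN/tex


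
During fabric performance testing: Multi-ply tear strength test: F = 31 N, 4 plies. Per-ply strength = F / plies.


Formula: Per-ply strength = Total force / Number of plies
Per-ply = 31 N / 4
Per-ply = 7.75 N

7.75 N


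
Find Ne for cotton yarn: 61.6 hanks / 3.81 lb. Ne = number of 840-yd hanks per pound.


Formula: Ne = hanks / mass_lb
Substituting: Ne = 61.6 / 3.81
Ne = 16.2

16.2 Ne


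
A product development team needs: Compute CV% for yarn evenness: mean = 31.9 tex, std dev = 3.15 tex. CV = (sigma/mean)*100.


Formula: CV% = (standard deviation / mean) * 100
Step 1: Ratio = 3.15 / 31.9 = 0.098746
Step 2: CV% = 0.098746 * 100 = 9.8746% ≈ 9.9%

9.9%


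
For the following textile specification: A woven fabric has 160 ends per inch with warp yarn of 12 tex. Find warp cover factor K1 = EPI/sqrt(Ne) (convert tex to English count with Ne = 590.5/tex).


Formula: K1 = EPI / sqrt(Ne), with Ne = 590.5 / tex_warp
Step 1: Ne = 590.5 / 12 = 49.208
Step 2: sqrt(Ne) = sqrt(49.208) = 7.0148
Step 3: K1 = 160 / 7.0148 = 22.8

22.8


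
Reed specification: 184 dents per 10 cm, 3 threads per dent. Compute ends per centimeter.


Formula: EPC = (dents per 10 cm * ends per dent) / 10
Step 1: Total ends per 10 cm = 184 * 3 = 552
Step 2: EPC = 552 / 10 = 55.2 ends/cm

55.2 ends/cm


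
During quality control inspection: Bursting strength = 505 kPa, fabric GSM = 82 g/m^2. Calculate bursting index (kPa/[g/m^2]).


Formula: Bursting Index = Bursting Strength / Fabric GSM
BI = 505 kPa / 82 g/m^2
BI = 6.159 kPa/(g/m^2)

6.159 kPa/(g/m^2)


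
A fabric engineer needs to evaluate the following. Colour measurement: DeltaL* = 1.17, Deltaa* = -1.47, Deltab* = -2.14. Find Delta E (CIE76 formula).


Formula: Delta E = sqrt(dL*^2 + da*^2 + db*^2)
Step 1: dL*^2 = 1.17^2 = 1.3689
Step 2: da*^2 = (-1.47)^2 = 2.1609
Step 3: db*^2 = (-2.14)^2 = 4.5796
Step 4: Sum = 1.3689 + 2.1609 + 4.5796 = 8.1094
Step 5: Delta E = sqrt(8.1094) = 2.85

2.85 Delta E


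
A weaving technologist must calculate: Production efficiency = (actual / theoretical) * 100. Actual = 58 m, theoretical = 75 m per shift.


Formula: Efficiency% = (Actual output / Theoretical output) * 100
Efficiency% = (58 / 75) * 100
Efficiency% = 0.773333 * 100 = 77.3333% ≈ 77.3%

77.3%


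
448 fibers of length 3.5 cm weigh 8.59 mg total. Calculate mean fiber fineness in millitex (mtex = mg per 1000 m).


Formula: fineness (mtex) = mass (mg) / total length (km) = (mass_mg / total_length_m) * 1000
Step 1: Convert fiber length: 3.5 cm = 0.035 m
Step 2: Total fiber length = 448 * 0.035 = 15.68 m
Step 3: Linear density = 8.59 mg / 15.68 m = 0.5478 mg/m
Step 4: fineness = 0.5478 * 1000 = 547.8 mtex

547.8 mtex


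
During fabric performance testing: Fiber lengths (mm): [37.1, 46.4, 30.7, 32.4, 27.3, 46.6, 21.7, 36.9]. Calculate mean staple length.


Formula: Mean = sum of lengths / count
Sum = 37.1 + 46.4 + 30.7 + 32.4 + 27.3 + 46.6 + 21.7 + 36.9
Sum = 279.1 mm
Mean = 279.1 / 8 = 34.89 mm

34.89 mm


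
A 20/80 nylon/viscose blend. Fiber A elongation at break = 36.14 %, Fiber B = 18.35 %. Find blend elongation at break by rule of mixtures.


Formula: Blend property = (fraction_A * property_A) + (fraction_B * property_B)
Step 1: Contribution A = 20/100 * 36.14 % = 7.228 %
Step 2: Contribution B = 80/100 * 18.35 % = 14.68 %
Step 3: Blend elongation at break = 7.228 + 14.68 = 21.908 %

21.908 %


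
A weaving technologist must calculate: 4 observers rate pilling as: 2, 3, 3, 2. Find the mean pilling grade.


Formula: Mean = sum / count
Sum = 2 + 3 + 3 + 2 = 10
Mean = 10 / 4 = 2.5

2.5


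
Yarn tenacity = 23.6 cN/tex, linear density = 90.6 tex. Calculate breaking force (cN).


Formula: Breaking force = Tenacity * Linear density
F = 23.6 cN/tex * 90.6 tex
F = 2138.16 cN

2138.16 cN


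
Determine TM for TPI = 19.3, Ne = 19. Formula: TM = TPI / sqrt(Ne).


Formula: TM = TPI / sqrt(Ne)
Step 1: sqrt(Ne) = sqrt(19) = 4.3589
Step 2: TM = 19.3 / 4.3589 = 4.43

4.43 TM


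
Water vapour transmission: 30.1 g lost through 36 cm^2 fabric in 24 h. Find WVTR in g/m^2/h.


Formula: WVTR = mass_loss / (area * time)
Step 1: Convert area: 36 cm^2 = 0.0036 m^2
Step 2: WVTR = 30.1 g / (0.0036 m^2 * 24 h)
Step 3: WVTR = 30.1 / 0.0864 = 348.4 g/m^2/h

348.4 g/m^2/h


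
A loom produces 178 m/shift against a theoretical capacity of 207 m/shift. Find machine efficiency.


Formula: Efficiency% = (Actual output / Theoretical output) * 100
Efficiency% = (178 / 207) * 100
Efficiency% = 0.859903 * 100 = 85.9903% ≈ 86.0%

86.0%


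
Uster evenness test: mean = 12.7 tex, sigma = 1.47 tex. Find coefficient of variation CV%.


Formula: CV% = (standard deviation / mean) * 100
Step 1: Ratio = 1.47 / 12.7 = 0.115748
Step 2: CV% = 0.115748 * 100 = 11.5748% ≈ 11.6%

11.6%


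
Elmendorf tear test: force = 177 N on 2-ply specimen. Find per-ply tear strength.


Formula: Per-ply strength = Total force / Number of plies
Per-ply = 177 N / 2
Per-ply = 88.5 N

88.5 N


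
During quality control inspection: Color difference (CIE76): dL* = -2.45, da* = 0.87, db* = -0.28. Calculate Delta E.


Formula: Delta E = sqrt(dL*^2 + da*^2 + db*^2)
Step 1: dL*^2 = (-2.45)^2 = 6.0025
Step 2: da*^2 = 0.87^2 = 0.7569
Step 3: db*^2 = (-0.28)^2 = 0.0784
Step 4: Sum = 6.0025 + 0.7569 + 0.0784 = 6.8378
Step 5: Delta E = sqrt(6.8378) = 2.61

2.61 Delta E


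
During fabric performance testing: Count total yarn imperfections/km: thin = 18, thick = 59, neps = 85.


Formula: Total = thin places + thick places + neps
Total = 18 + 59 + 85
Total = 162 imperfections/km

162 imperfections/km


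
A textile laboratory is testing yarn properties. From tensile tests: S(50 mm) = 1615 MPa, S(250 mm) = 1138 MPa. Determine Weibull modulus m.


Formula: m = ln(L1/L2) / ln(S2/S1)
Step 1: ln(L1/L2) = ln(50/250) = -1.60944
Step 2: S2/S1 = 1138/1615 = 0.70464
Step 3: ln(S2/S1) = ln(0.70464) = -0.35007
Step 4: m = -1.60944 / -0.35007 = 4.60

4.60 (Weibull m)


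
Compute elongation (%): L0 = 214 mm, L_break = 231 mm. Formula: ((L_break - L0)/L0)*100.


Formula: Elongation (%) = ((L_break - L0) / L0) * 100
Step 1: Extension = 231 - 214 = 17 mm
Step 2: Elongation = (17 / 214) * 100
Step 3: Elongation = 0.079439 * 100 = 7.9439% ≈ 7.9%

7.9%


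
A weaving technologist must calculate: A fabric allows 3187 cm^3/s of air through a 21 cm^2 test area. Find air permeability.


Formula: Air Permeability = Airflow / Test Area
AP = 3187 cm^3/s / 21 cm^2
AP = 151.8 cm^3/s/cm^2

151.8 cm^3/s/cm^2


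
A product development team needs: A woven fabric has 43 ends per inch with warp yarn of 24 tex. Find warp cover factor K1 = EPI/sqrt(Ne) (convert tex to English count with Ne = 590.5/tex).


Formula: K1 = EPI / sqrt(Ne), with Ne = 590.5 / tex_warp
Step 1: Ne = 590.5 / 24 = 24.604
Step 2: sqrt(Ne) = sqrt(24.604) = 4.9602
Step 3: K1 = 43 / 4.9602 = 8.7

8.7


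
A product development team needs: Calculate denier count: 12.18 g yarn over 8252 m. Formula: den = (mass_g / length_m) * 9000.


Formula: den = (mass_g / length_m) * 9000
Substituting: den = (12.18 / 8252) * 9000
Intermediate: 12.18 / 8252 = 0.00147601 g/m
den = 0.00147601 * 9000 = 13.3 denier

13.3 denier


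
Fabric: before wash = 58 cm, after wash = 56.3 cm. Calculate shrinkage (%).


Formula: Shrinkage% = ((L_before - L_after) / L_before) * 100
Step 1: Shrinkage = 58 - 56.3 = 1.7 cm
Step 2: Shrinkage% = (1.7 / 58) * 100
Step 3: Shrinkage% = 0.02931 * 100 = 2.931% ≈ 2.9%

2.9%


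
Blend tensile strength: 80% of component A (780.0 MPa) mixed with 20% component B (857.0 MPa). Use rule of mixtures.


Formula: Blend property = (fraction_A * property_A) + (fraction_B * property_B)
Step 1: Contribution A = 80/100 * 780.0 MPa = 624.0 MPa
Step 2: Contribution B = 20/100 * 857.0 MPa = 171.4 MPa
Step 3: Blend tensile strength = 624.0 + 171.4 = 795.4 MPa

795.4 MPa


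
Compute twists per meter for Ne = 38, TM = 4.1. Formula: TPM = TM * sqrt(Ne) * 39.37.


Formula: TPM = TM * sqrt(Ne) * 39.37
Step 1: sqrt(Ne) = sqrt(38) = 6.1644
Step 2: TM * sqrt(Ne) = 4.1 * 6.1644 = 25.274
Step 3: TPM = 25.274 * 39.37 = 995 twists/m

995 twists/m


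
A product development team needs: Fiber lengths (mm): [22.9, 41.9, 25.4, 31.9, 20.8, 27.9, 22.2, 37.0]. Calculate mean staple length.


Formula: Mean = sum of lengths / count
Sum = 22.9 + 41.9 + 25.4 + 31.9 + 20.8 + 27.9 + 22.2 + 37.0
Sum = 230.0 mm
Mean = 230.0 / 8 = 28.75 mm

28.75 mm


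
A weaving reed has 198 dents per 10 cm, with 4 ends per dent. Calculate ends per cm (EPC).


Formula: EPC = (dents per 10 cm * ends per dent) / 10
Step 1: Total ends per 10 cm = 198 * 4 = 792
Step 2: EPC = 792 / 10 = 79.2 ends/cm

79.2 ends/cm


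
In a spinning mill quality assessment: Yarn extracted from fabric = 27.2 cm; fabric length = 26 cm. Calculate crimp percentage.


Formula: Crimp% = ((L_yarn - L_fabric) / L_fabric) * 100
Step 1: Extension = 27.2 - 26 = 1.2 cm
Step 2: Crimp% = (1.2 / 26) * 100
Step 3: Crimp% = 0.046154 * 100 = 4.6154% ≈ 4.6%

4.6%


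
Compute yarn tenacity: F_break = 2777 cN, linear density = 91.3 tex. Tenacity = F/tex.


Formula: Tenacity = Breaking force / Linear density
Tenacity = 2777 cN / 91.3 tex
Tenacity = 30.42 cN/tex

30.42 cN/tex


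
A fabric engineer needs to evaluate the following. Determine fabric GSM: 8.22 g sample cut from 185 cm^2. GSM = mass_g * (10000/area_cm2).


Formula: GSM = mass_g / area_m2
Step 1: Convert area: 185 cm^2 = 185 / 10000 = 0.0185 m^2
Step 2: GSM = 8.22 g / 0.0185 m^2 = 444.3 g/m^2

444.3 g/m^2


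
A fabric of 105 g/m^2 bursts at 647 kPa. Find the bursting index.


Formula: Bursting Index = Bursting Strength / Fabric GSM
BI = 647 kPa / 105 g/m^2
BI = 6.162 kPa/(g/m^2)

6.162 kPa/(g/m^2)


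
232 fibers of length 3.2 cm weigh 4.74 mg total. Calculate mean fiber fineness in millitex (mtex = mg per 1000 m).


Formula: fineness (mtex) = mass (mg) / total length (km) = (mass_mg / total_length_m) * 1000
Step 1: Convert fiber length: 3.2 cm = 0.032 m
Step 2: Total fiber length = 232 * 0.032 = 7.424 m
Step 3: Linear density = 4.74 mg / 7.424 m = 0.6385 mg/m
Step 4: fineness = 0.6385 * 1000 = 638.5 mtex

638.5 mtex


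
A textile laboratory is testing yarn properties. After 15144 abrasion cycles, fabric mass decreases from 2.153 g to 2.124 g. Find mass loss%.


Formula: Mass loss% = ((m_before - m_after) / m_before) * 100
Step 1: Mass loss = 2.153 - 2.124 = 0.029 g
Step 2: Ratio = 0.029 / 2.153 = 0.0134696
Step 3: Mass loss% = 0.0134696 * 100 = 1.34696% ≈ 1.35%

1.35%


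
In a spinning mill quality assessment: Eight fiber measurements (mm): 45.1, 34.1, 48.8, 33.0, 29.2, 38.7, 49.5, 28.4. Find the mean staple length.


Formula: Mean = sum of lengths / count
Sum = 45.1 + 34.1 + 48.8 + 33.0 + 29.2 + 38.7 + 49.5 + 28.4
Sum = 306.8 mm
Mean = 306.8 / 8 = 38.35 mm

38.35 mm


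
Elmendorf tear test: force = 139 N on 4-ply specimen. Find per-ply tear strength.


Formula: Per-ply strength = Total force / Number of plies
Per-ply = 139 N / 4
Per-ply = 34.75 N

34.75 N


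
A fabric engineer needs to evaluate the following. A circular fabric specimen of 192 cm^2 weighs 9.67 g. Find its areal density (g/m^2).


Formula: GSM = mass_g / area_m2
Step 1: Convert area: 192 cm^2 = 192 / 10000 = 0.0192 m^2
Step 2: GSM = 9.67 g / 0.0192 m^2 = 503.6 g/m^2

503.6 g/m^2


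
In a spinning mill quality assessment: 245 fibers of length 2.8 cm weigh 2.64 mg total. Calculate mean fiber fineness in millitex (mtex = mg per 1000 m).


Formula: fineness (mtex) = mass (mg) / total length (km) = (mass_mg / total_length_m) * 1000
Step 1: Convert fiber length: 2.8 cm = 0.028 m
Step 2: Total fiber length = 245 * 0.028 = 6.86 m
Step 3: Linear density = 2.64 mg / 6.86 m = 0.3848 mg/m
Step 4: fineness = 0.3848 * 1000 = 384.8 mtex

384.8 mtex


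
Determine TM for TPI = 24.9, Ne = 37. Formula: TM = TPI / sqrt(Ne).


Formula: TM = TPI / sqrt(Ne)
Step 1: sqrt(Ne) = sqrt(37) = 6.0828
Step 2: TM = 24.9 / 6.0828 = 4.09

4.09 TM


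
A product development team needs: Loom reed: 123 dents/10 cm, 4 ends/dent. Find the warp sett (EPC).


Formula: EPC = (dents per 10 cm * ends per dent) / 10
Step 1: Total ends per 10 cm = 123 * 4 = 492
Step 2: EPC = 492 / 10 = 49.2 ends/cm

49.2 ends/cm


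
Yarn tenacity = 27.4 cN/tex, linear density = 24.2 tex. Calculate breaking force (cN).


Formula: Breaking force = Tenacity * Linear density
F = 27.4 cN/tex * 24.2 tex
F = 663.08 cN

663.08 cN


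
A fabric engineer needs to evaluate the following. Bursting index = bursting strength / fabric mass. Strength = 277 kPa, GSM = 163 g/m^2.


Formula: Bursting Index = Bursting Strength / Fabric GSM
BI = 277 kPa / 163 g/m^2
BI = 1.699 kPa/(g/m^2)

1.699 kPa/(g/m^2)


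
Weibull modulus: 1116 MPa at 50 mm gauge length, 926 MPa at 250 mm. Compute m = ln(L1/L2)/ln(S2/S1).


Formula: m = ln(L1/L2) / ln(S2/S1)
Step 1: ln(L1/L2) = ln(50/250) = -1.60944
Step 2: S2/S1 = 926/1116 = 0.82975
Step 3: ln(S2/S1) = ln(0.82975) = -0.18663
Step 4: m = -1.60944 / -0.18663 = 8.62

8.62 (Weibull m)


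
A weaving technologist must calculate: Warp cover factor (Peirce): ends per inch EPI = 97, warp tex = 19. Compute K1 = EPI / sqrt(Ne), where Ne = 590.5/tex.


Formula: K1 = EPI / sqrt(Ne), with Ne = 590.5 / tex_warp
Step 1: Ne = 590.5 / 19 = 31.079
Step 2: sqrt(Ne) = sqrt(31.079) = 5.5749
Step 3: K1 = 97 / 5.5749 = 17.4

17.4


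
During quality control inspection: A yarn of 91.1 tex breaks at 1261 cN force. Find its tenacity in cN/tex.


Formula: Tenacity = Breaking force / Linear density
Tenacity = 1261 cN / 91.1 tex
Tenacity = 13.84 cN/tex

13.84 cN/tex


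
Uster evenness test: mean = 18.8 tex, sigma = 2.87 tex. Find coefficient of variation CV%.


Formula: CV% = (standard deviation / mean) * 100
Step 1: Ratio = 2.87 / 18.8 = 0.15266
Step 2: CV% = 0.15266 * 100 = 15.266% ≈ 15.3%

15.3%


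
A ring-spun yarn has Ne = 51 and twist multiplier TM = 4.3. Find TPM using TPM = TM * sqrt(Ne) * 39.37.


Formula: TPM = TM * sqrt(Ne) * 39.37
Step 1: sqrt(Ne) = sqrt(51) = 7.1414
Step 2: TM * sqrt(Ne) = 4.3 * 7.1414 = 30.708
Step 3: TPM = 30.708 * 39.37 = 1209 twists/m

1209 twists/m


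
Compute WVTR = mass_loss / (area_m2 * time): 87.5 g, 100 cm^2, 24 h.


Formula: WVTR = mass_loss / (area * time)
Step 1: Convert area: 100 cm^2 = 0.01 m^2
Step 2: WVTR = 87.5 g / (0.01 m^2 * 24 h)
Step 3: WVTR = 87.5 / 0.24 = 364.6 g/m^2/h

364.6 g/m^2/h


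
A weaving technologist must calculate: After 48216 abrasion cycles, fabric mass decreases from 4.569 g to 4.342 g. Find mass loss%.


Formula: Mass loss% = ((m_before - m_after) / m_before) * 100
Step 1: Mass loss = 4.569 - 4.342 = 0.227 g
Step 2: Ratio = 0.227 / 4.569 = 0.0496826
Step 3: Mass loss% = 0.0496826 * 100 = 4.96826% ≈ 4.97%

4.97%


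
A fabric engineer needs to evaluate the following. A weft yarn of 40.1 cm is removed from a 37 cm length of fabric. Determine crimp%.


Formula: Crimp% = ((L_yarn - L_fabric) / L_fabric) * 100
Step 1: Extension = 40.1 - 37 = 3.1 cm
Step 2: Crimp% = (3.1 / 37) * 100
Step 3: Crimp% = 0.083784 * 100 = 8.3784% ≈ 8.4%

8.4%


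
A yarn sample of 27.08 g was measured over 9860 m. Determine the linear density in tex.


Formula: Tex = (mass_g / length_m) * 1000
Substituting: Tex = (27.08 / 9860) * 1000
Intermediate: 27.08 / 9860 = 0.00274645 g/m
Tex = 0.00274645 * 1000 = 2.75 tex

2.75 tex


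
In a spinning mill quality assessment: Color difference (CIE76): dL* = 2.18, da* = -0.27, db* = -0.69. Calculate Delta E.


Formula: Delta E = sqrt(dL*^2 + da*^2 + db*^2)
Step 1: dL*^2 = 2.18^2 = 4.7524
Step 2: da*^2 = (-0.27)^2 = 0.0729
Step 3: db*^2 = (-0.69)^2 = 0.4761
Step 4: Sum = 4.7524 + 0.0729 + 0.4761 = 5.3014
Step 5: Delta E = sqrt(5.3014) = 2.3

2.3 Delta E


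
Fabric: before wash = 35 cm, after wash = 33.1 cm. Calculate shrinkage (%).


Formula: Shrinkage% = ((L_before - L_after) / L_before) * 100
Step 1: Shrinkage = 35 - 33.1 = 1.9 cm
Step 2: Shrinkage% = (1.9 / 35) * 100
Step 3: Shrinkage% = 0.054286 * 100 = 5.4286% ≈ 5.4%

5.4%


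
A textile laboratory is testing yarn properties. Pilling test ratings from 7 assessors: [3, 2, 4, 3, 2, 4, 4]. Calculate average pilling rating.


Formula: Mean = sum / count
Sum = 3 + 2 + 4 + 3 + 2 + 4 + 4 = 22
Mean = 22 / 7 = 3.1

3.1


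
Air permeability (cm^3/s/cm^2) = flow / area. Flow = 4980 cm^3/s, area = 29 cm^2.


Formula: Air Permeability = Airflow / Test Area
AP = 4980 cm^3/s / 29 cm^2
AP = 171.7 cm^3/s/cm^2

171.7 cm^3/s/cm^2


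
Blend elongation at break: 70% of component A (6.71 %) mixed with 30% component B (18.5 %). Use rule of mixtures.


Formula: Blend property = (fraction_A * property_A) + (fraction_B * property_B)
Step 1: Contribution A = 70/100 * 6.71 % = 4.697 %
Step 2: Contribution B = 30/100 * 18.5 % = 5.55 %
Step 3: Blend elongation at break = 4.697 + 5.55 = 10.247 %

10.247 %


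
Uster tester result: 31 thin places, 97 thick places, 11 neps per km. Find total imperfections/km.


Formula: Total = thin places + thick places + neps
Total = 31 + 97 + 11
Total = 139 imperfections/km

139 imperfections/km


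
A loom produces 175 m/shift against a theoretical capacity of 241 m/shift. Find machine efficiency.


Formula: Efficiency% = (Actual output / Theoretical output) * 100
Efficiency% = (175 / 241) * 100
Efficiency% = 0.726141 * 100 = 72.6141% ≈ 72.6%

72.6%


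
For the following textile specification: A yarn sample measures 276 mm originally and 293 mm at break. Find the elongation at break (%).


Formula: Elongation (%) = ((L_break - L0) / L0) * 100
Step 1: Extension = 293 - 276 = 17 mm
Step 2: Elongation = (17 / 276) * 100
Step 3: Elongation = 0.061594 * 100 = 6.1594% ≈ 6.2%

6.2%


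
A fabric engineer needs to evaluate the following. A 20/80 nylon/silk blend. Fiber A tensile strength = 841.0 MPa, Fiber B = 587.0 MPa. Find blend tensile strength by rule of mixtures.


Formula: Blend property = (fraction_A * property_A) + (fraction_B * property_B)
Step 1: Contribution A = 20/100 * 841.0 MPa = 168.2 MPa
Step 2: Contribution B = 80/100 * 587.0 MPa = 469.6 MPa
Step 3: Blend tensile strength = 168.2 + 469.6 = 637.8 MPa

637.8 MPa


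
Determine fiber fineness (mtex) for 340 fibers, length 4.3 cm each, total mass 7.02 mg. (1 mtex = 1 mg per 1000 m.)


Formula: fineness (mtex) = mass (mg) / total length (km) = (mass_mg / total_length_m) * 1000
Step 1: Convert fiber length: 4.3 cm = 0.043 m
Step 2: Total fiber length = 340 * 0.043 = 14.62 m
Step 3: Linear density = 7.02 mg / 14.62 m = 0.4802 mg/m
Step 4: fineness = 0.4802 * 1000 = 480.2 mtex

480.2 mtex


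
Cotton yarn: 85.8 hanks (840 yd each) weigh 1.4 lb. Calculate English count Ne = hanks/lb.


Formula: Ne = hanks / mass_lb
Substituting: Ne = 85.8 / 1.4
Ne = 61.3

61.3 Ne


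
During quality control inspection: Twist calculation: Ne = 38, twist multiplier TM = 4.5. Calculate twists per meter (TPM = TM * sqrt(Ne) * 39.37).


Formula: TPM = TM * sqrt(Ne) * 39.37
Step 1: sqrt(Ne) = sqrt(38) = 6.1644
Step 2: TM * sqrt(Ne) = 4.5 * 6.1644 = 27.7398
Step 3: TPM = 27.7398 * 39.37 = 1092 twists/m

1092 twists/m


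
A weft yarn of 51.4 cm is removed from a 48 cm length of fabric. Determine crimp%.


Formula: Crimp% = ((L_yarn - L_fabric) / L_fabric) * 100
Step 1: Extension = 51.4 - 48 = 3.4 cm
Step 2: Crimp% = (3.4 / 48) * 100
Step 3: Crimp% = 0.070833 * 100 = 7.0833% ≈ 7.1%

7.1%


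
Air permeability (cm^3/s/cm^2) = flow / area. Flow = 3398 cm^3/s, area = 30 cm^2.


Formula: Air Permeability = Airflow / Test Area
AP = 3398 cm^3/s / 30 cm^2
AP = 113.3 cm^3/s/cm^2

113.3 cm^3/s/cm^2


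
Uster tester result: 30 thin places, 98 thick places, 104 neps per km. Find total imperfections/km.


Formula: Total = thin places + thick places + neps
Total = 30 + 98 + 104
Total = 232 imperfections/km

232 imperfections/km


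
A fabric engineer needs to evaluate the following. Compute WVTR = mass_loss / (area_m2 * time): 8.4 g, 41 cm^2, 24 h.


Formula: WVTR = mass_loss / (area * time)
Step 1: Convert area: 41 cm^2 = 0.0041 m^2
Step 2: WVTR = 8.4 g / (0.0041 m^2 * 24 h)
Step 3: WVTR = 8.4 / 0.0984 = 85.4 g/m^2/h

85.4 g/m^2/h


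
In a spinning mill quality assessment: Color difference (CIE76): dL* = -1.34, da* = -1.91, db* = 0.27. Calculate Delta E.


Formula: Delta E = sqrt(dL*^2 + da*^2 + db*^2)
Step 1: dL*^2 = (-1.34)^2 = 1.7956
Step 2: da*^2 = (-1.91)^2 = 3.6481
Step 3: db*^2 = 0.27^2 = 0.0729
Step 4: Sum = 1.7956 + 3.6481 + 0.0729 = 5.5166
Step 5: Delta E = sqrt(5.5166) = 2.35

2.35 Delta E


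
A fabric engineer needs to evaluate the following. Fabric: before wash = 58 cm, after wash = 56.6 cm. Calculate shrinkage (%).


Formula: Shrinkage% = ((L_before - L_after) / L_before) * 100
Step 1: Shrinkage = 58 - 56.6 = 1.4 cm
Step 2: Shrinkage% = (1.4 / 58) * 100
Step 3: Shrinkage% = 0.024138 * 100 = 2.4138% ≈ 2.4%

2.4%


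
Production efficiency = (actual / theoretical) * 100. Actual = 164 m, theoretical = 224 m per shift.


Formula: Efficiency% = (Actual output / Theoretical output) * 100
Efficiency% = (164 / 224) * 100
Efficiency% = 0.732143 * 100 = 73.2143% ≈ 73.2%

73.2%


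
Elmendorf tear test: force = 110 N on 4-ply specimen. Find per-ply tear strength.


Formula: Per-ply strength = Total force / Number of plies
Per-ply = 110 N / 4
Per-ply = 27.5 N

27.5 N


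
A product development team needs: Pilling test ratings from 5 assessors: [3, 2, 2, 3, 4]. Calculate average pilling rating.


Formula: Mean = sum / count
Sum = 3 + 2 + 2 + 3 + 4 = 14
Mean = 14 / 5 = 2.8

2.8


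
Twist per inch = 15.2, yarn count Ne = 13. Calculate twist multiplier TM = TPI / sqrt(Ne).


Formula: TM = TPI / sqrt(Ne)
Step 1: sqrt(Ne) = sqrt(13) = 3.6056
Step 2: TM = 15.2 / 3.6056 = 4.22

4.22 TM


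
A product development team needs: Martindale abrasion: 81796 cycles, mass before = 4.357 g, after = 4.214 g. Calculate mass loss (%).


Formula: Mass loss% = ((m_before - m_after) / m_before) * 100
Step 1: Mass loss = 4.357 - 4.214 = 0.143 g
Step 2: Ratio = 0.143 / 4.357 = 0.0328207
Step 3: Mass loss% = 0.0328207 * 100 = 3.28207% ≈ 3.28%

3.28%


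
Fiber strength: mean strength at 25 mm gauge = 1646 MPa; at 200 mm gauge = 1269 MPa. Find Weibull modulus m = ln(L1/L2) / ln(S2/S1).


Formula: m = ln(L1/L2) / ln(S2/S1)
Step 1: ln(L1/L2) = ln(25/200) = -2.07944
Step 2: S2/S1 = 1269/1646 = 0.77096
Step 3: ln(S2/S1) = ln(0.77096) = -0.26012
Step 4: m = -2.07944 / -0.26012 = 7.99

7.99 (Weibull m)
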